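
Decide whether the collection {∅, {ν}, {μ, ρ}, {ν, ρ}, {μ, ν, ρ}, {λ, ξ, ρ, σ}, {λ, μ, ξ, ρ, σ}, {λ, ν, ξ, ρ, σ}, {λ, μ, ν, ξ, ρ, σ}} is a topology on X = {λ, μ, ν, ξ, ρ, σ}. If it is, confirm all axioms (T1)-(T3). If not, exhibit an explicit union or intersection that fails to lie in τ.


τ is NOT a topology on X.

Axiom (T1): ∅ ∈ τ? Yes; X ∈ τ? Yes.
Axiom (T2/T3): check pairwise unions and intersections of members of τ.
Counterexample for (T3): {μ, ρ} ∩ {ν, ρ} = {ρ} ∉ τ. Therefore τ is NOT a topology.


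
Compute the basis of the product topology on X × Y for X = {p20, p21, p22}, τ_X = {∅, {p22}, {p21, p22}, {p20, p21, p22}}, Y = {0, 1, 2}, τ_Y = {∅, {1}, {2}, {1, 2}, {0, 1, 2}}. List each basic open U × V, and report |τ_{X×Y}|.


Basis B = {∅ × ∅, {p22} × {1}, {p22} × {2}, {p21, p22} × {1}, {p21, p22} × {2}, {p22} × {1, 2}, {p20, p21, p22} × {1}, {p20, p21, p22} × {2}, {p22} × {0, 1, 2}, {p21, p22} × {1, 2}, {p20, p21, p22} × {1, 2}, {p21, p22} × {0, 1, 2}, {p20, p21, p22} × {0, 1, 2}}; |τ_{X×Y}| = 30.

Enumerate products U × V with U ∈ τ_X, V ∈ τ_Y (deduplicated):
  ∅ × ∅ = {} (∅)
  {p22} × {1} = {(p22,1)}
  {p22} × {2} = {(p22,2)}
  {p21, p22} × {1} = {(p21,1), (p22,1)}
  {p21, p22} × {2} = {(p21,2), (p22,2)}
  {p22} × {1, 2} = {(p22,1), (p22,2)}
  {p20, p21, p22} × {1} = {(p20,1), (p21,1), (p22,1)}
  {p20, p21, p22} × {2} = {(p20,2), (p21,2), (p22,2)}
  {p22} × {0, 1, 2} = {(p22,0), (p22,1), (p22,2)}
  {p21, p22} × {1, 2} = {(p21,1), (p21,2), (p22,1), (p22,2)}
  {p20, p21, p22} × {1, 2} = {(p20,1), (p20,2), (p21,1), (p21,2), (p22,1), (p22,2)}
  {p21, p22} × {0, 1, 2} = {(p21,0), (p21,1), (p21,2), (p22,0), (p22,1), (p22,2)}
  {p20, p21, p22} × {0, 1, 2} = {(p20,0), (p20,1), (p20,2), (p21,0), (p21,1), (p21,2), (p22,0), (p22,1), (p22,2)}
These 13 distinct sets form the basis B.
Close under arbitrary unions to get τ_{X×Y}; counting gives |τ_{X×Y}| = 30.


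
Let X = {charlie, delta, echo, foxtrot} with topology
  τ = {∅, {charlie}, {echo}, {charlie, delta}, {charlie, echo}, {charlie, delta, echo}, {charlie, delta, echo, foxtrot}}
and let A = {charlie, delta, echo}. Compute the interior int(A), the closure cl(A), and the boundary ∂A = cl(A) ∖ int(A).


int(A) = {charlie, delta, echo}, cl(A) = {charlie, delta, echo, foxtrot}, ∂A = {foxtrot}.

Closed sets in (X, τ) are complements of opens:
  closed(X, τ) = {∅, {foxtrot}, {delta, foxtrot}, {echo, foxtrot}, {charlie, delta, foxtrot}, {delta, echo, foxtrot}, {charlie, delta, echo, foxtrot}}.
int(A) = ⋃ {U ∈ τ : U ⊆ A}. Opens contained in A: ∅, {charlie}, {echo}, {charlie, delta}, {charlie, echo}, {charlie, delta, echo}.
Taking the union of these: int(A) = {charlie, delta, echo}.
cl(A) = ⋂ {C closed : A ⊆ C}. Closed sets containing A: {charlie, delta, echo, foxtrot}.
Intersecting these: cl(A) = {charlie, delta, echo, foxtrot}.
∂A = cl(A) ∖ int(A) = {charlie, delta, echo, foxtrot} ∖ {charlie, delta, echo} = {foxtrot}.


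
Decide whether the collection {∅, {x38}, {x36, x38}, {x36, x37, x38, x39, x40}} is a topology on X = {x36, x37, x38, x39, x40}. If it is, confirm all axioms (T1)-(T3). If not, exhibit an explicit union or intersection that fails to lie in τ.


τ IS a topology on X.

Axiom (T1): ∅ ∈ τ? Yes; X ∈ τ? Yes.
Axiom (T2/T3): check pairwise unions and intersections of members of τ.
All pairwise intersections and unions checked — each lies in τ. Therefore τ satisfies (T1), (T2), (T3): it IS a topology on X.


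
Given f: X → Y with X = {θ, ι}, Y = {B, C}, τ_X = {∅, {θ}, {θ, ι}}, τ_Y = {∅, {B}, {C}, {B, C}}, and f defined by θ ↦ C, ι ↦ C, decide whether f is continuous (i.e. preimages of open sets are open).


f IS continuous.

Compute f^{-1}(U) for each U ∈ τ_Y:
  U = ∅: f^{-1}(U) = ∅ ∈ τ_X ✓.
  U = {B}: f^{-1}(U) = ∅ ∈ τ_X ✓.
  U = {C}: f^{-1}(U) = {θ, ι} ∈ τ_X ✓.
  U = {B, C}: f^{-1}(U) = {θ, ι} ∈ τ_X ✓.
Every preimage lies in τ_X, so f IS continuous.


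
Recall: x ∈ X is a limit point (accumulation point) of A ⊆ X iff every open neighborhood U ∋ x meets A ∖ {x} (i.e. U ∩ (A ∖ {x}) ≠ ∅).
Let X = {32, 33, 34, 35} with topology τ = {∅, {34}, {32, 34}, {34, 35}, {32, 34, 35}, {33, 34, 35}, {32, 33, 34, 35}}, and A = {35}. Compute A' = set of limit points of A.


A' = {33}

For each x ∈ X, list the open sets U ∈ τ with x ∈ U, then check whether U ∩ (A ∖ {x}) ≠ ∅ for every such U.
  x = 32: open {32, 34} ∋ x has {32, 34} ∩ (A ∖ {32}) = ∅, so x is NOT a limit point.
  x = 33: opens ∋ x are {33, 34, 35}, {32, 33, 34, 35}; each meets A ∖ {33}, so x IS a limit point.
  x = 34: open {34} ∋ x has {34} ∩ (A ∖ {34}) = ∅, so x is NOT a limit point.
  x = 35: open {34, 35} ∋ x has {34, 35} ∩ (A ∖ {35}) = ∅, so x is NOT a limit point.
Collecting: A' = {33}.


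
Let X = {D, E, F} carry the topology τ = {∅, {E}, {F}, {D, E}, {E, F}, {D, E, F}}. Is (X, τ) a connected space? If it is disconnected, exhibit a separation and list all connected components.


(X, τ) is disconnected; components = [{F}, {D, E}].

Find clopen sets (U ∈ τ with X ∖ U ∈ τ):
  U = ∅, X ∖ U = {D, E, F} — both open, so U is clopen.
  U = {F}, X ∖ U = {D, E} — both open, so U is clopen.
  U = {D, E}, X ∖ U = {F} — both open, so U is clopen.
  U = {D, E, F}, X ∖ U = ∅ — both open, so U is clopen.
Nontrivial clopen(s) exist: e.g. {F}. So (X, τ) is disconnected.
Compute connected components by grouping points that agree on all clopens:
  component: {F}
  component: {D, E}


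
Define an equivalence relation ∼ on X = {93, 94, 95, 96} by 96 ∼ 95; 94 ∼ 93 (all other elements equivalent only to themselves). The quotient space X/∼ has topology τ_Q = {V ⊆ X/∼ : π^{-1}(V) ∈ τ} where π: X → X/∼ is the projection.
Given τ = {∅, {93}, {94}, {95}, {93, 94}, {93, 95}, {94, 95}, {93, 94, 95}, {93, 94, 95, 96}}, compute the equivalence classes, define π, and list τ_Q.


X/∼ = {[93=94], [95=96]}; |τ_Q| = 3.

Equivalence classes: [93=94], [95=96].
Quotient map π: X → X/∼ sends 93 ↦ [93=94], 94 ↦ [93=94], 95 ↦ [95=96], 96 ↦ [95=96].
For each subset V ⊆ X/∼, compute π^{-1}(V) ⊆ X and check whether π^{-1}(V) ∈ τ. V is open in τ_Q iff π^{-1}(V) ∈ τ.
  V = {}: π^{-1}(V) = ∅ ∈ τ ✓.
  V = {[93=94]}: π^{-1}(V) = {93, 94} ∈ τ ✓.
  V = {[95=96]}: π^{-1}(V) = {95, 96} ∉ τ ✗.
  V = {[93=94], [95=96]}: π^{-1}(V) = {93, 94, 95, 96} ∈ τ ✓.
Open sets in the quotient: τ_Q = {{}, {[93=94]}, {[93=94], [95=96]}} (3 elements).


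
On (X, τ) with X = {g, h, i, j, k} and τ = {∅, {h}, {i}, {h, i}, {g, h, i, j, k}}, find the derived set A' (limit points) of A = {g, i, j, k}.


A' = {g, j, k}

For each x ∈ X, list the open sets U ∈ τ with x ∈ U, then check whether U ∩ (A ∖ {x}) ≠ ∅ for every such U.
  x = g: opens ∋ x are {g, h, i, j, k}; each meets A ∖ {g}, so x IS a limit point.
  x = h: open {h} ∋ x has {h} ∩ (A ∖ {h}) = ∅, so x is NOT a limit point.
  x = i: open {i} ∋ x has {i} ∩ (A ∖ {i}) = ∅, so x is NOT a limit point.
  x = j: opens ∋ x are {g, h, i, j, k}; each meets A ∖ {j}, so x IS a limit point.
  x = k: opens ∋ x are {g, h, i, j, k}; each meets A ∖ {k}, so x IS a limit point.
Collecting: A' = {g, j, k}.


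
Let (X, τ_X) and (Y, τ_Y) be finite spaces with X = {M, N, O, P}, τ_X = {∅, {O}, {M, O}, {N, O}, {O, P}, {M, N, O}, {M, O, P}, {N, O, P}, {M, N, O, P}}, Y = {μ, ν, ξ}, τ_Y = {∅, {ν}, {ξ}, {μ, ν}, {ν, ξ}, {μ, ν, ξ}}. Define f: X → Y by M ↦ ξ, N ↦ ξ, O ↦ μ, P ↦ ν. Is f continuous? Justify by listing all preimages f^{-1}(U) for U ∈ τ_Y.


f is NOT continuous.

Compute f^{-1}(U) for each U ∈ τ_Y:
  U = ∅: f^{-1}(U) = ∅ ∈ τ_X ✓.
  U = {ν}: f^{-1}(U) = {P} ∉ τ_X ✗.
  U = {ξ}: f^{-1}(U) = {M, N} ∉ τ_X ✗.
  U = {μ, ν}: f^{-1}(U) = {O, P} ∈ τ_X ✓.
  U = {ν, ξ}: f^{-1}(U) = {M, N, P} ∉ τ_X ✗.
  U = {μ, ν, ξ}: f^{-1}(U) = {M, N, O, P} ∈ τ_X ✓.
Found U = {ν} with f^{-1}(U) = {P} not in τ_X. Therefore f is NOT continuous.


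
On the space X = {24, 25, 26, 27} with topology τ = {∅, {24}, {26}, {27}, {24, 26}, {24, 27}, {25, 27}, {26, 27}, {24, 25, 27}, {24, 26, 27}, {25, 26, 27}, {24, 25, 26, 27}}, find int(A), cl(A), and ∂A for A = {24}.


int(A) = {24}, cl(A) = {24}, ∂A = ∅.

Closed sets in (X, τ) are complements of opens:
  closed(X, τ) = {∅, {24}, {25}, {26}, {24, 25}, {24, 26}, {25, 26}, {25, 27}, {24, 25, 26}, {24, 25, 27}, {25, 26, 27}, {24, 25, 26, 27}}.
int(A) = ⋃ {U ∈ τ : U ⊆ A}. Opens contained in A: ∅, {24}.
Taking the union of these: int(A) = {24}.
cl(A) = ⋂ {C closed : A ⊆ C}. Closed sets containing A: {24}, {24, 25}, {24, 26}, {24, 25, 26}, {24, 25, 27}, {24, 25, 26, 27}.
Intersecting these: cl(A) = {24}.
∂A = cl(A) ∖ int(A) = {24} ∖ {24} = ∅.


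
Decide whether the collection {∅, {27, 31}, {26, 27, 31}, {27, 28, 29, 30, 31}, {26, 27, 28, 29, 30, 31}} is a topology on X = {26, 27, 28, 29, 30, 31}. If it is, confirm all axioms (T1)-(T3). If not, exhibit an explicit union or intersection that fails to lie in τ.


τ IS a topology on X.

Axiom (T1): ∅ ∈ τ? Yes; X ∈ τ? Yes.
Axiom (T2/T3): check pairwise unions and intersections of members of τ.
All pairwise intersections and unions checked — each lies in τ. Therefore τ satisfies (T1), (T2), (T3): it IS a topology on X.


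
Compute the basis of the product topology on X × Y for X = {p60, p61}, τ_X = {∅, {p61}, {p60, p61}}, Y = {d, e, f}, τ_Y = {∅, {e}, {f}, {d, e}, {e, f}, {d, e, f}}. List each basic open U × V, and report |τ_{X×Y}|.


Basis B = {∅ × ∅, {p61} × {e}, {p61} × {f}, {p60, p61} × {e}, {p60, p61} × {f}, {p61} × {d, e}, {p61} × {e, f}, {p61} × {d, e, f}, {p60, p61} × {d, e}, {p60, p61} × {e, f}, {p60, p61} × {d, e, f}}; |τ_{X×Y}| = 18.

Enumerate products U × V with U ∈ τ_X, V ∈ τ_Y (deduplicated):
  ∅ × ∅ = {} (∅)
  {p61} × {e} = {(p61,e)}
  {p61} × {f} = {(p61,f)}
  {p60, p61} × {e} = {(p60,e), (p61,e)}
  {p60, p61} × {f} = {(p60,f), (p61,f)}
  {p61} × {d, e} = {(p61,d), (p61,e)}
  {p61} × {e, f} = {(p61,e), (p61,f)}
  {p61} × {d, e, f} = {(p61,d), (p61,e), (p61,f)}
  {p60, p61} × {d, e} = {(p60,d), (p60,e), (p61,d), (p61,e)}
  {p60, p61} × {e, f} = {(p60,e), (p60,f), (p61,e), (p61,f)}
  {p60, p61} × {d, e, f} = {(p60,d), (p60,e), (p60,f), (p61,d), (p61,e), (p61,f)}
These 11 distinct sets form the basis B.
Close under arbitrary unions to get τ_{X×Y}; counting gives |τ_{X×Y}| = 18.


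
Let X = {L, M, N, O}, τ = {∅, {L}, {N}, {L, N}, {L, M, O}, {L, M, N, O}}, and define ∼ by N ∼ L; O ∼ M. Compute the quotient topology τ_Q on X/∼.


X/∼ = {[L=N], [M=O]}; |τ_Q| = 3.

Equivalence classes: [L=N], [M=O].
Quotient map π: X → X/∼ sends L ↦ [L=N], M ↦ [M=O], N ↦ [L=N], O ↦ [M=O].
For each subset V ⊆ X/∼, compute π^{-1}(V) ⊆ X and check whether π^{-1}(V) ∈ τ. V is open in τ_Q iff π^{-1}(V) ∈ τ.
  V = {}: π^{-1}(V) = ∅ ∈ τ ✓.
  V = {[L=N]}: π^{-1}(V) = {L, N} ∈ τ ✓.
  V = {[M=O]}: π^{-1}(V) = {M, O} ∉ τ ✗.
  V = {[L=N], [M=O]}: π^{-1}(V) = {L, M, N, O} ∈ τ ✓.
Open sets in the quotient: τ_Q = {{}, {[L=N]}, {[L=N], [M=O]}} (3 elements).


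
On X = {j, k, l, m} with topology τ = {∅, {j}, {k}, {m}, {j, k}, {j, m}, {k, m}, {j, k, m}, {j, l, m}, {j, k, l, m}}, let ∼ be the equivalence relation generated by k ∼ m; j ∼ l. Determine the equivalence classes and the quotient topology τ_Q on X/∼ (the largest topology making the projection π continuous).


X/∼ = {[j=l], [k=m]}; |τ_Q| = 3.

Equivalence classes: [j=l], [k=m].
Quotient map π: X → X/∼ sends j ↦ [j=l], k ↦ [k=m], l ↦ [j=l], m ↦ [k=m].
For each subset V ⊆ X/∼, compute π^{-1}(V) ⊆ X and check whether π^{-1}(V) ∈ τ. V is open in τ_Q iff π^{-1}(V) ∈ τ.
  V = {}: π^{-1}(V) = ∅ ∈ τ ✓.
  V = {[j=l]}: π^{-1}(V) = {j, l} ∉ τ ✗.
  V = {[k=m]}: π^{-1}(V) = {k, m} ∈ τ ✓.
  V = {[j=l], [k=m]}: π^{-1}(V) = {j, k, l, m} ∈ τ ✓.
Open sets in the quotient: τ_Q = {{}, {[k=m]}, {[j=l], [k=m]}} (3 elements).


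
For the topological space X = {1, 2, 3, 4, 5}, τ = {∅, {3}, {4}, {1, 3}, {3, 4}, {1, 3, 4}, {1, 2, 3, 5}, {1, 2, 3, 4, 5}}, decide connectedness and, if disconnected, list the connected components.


(X, τ) is disconnected; components = [{4}, {1, 2, 3, 5}].

Find clopen sets (U ∈ τ with X ∖ U ∈ τ):
  U = ∅, X ∖ U = {1, 2, 3, 4, 5} — both open, so U is clopen.
  U = {4}, X ∖ U = {1, 2, 3, 5} — both open, so U is clopen.
  U = {1, 2, 3, 5}, X ∖ U = {4} — both open, so U is clopen.
  U = {1, 2, 3, 4, 5}, X ∖ U = ∅ — both open, so U is clopen.
Nontrivial clopen(s) exist: e.g. {1, 2, 3, 5}. So (X, τ) is disconnected.
Compute connected components by grouping points that agree on all clopens:
  component: {4}
  component: {1, 2, 3, 5}


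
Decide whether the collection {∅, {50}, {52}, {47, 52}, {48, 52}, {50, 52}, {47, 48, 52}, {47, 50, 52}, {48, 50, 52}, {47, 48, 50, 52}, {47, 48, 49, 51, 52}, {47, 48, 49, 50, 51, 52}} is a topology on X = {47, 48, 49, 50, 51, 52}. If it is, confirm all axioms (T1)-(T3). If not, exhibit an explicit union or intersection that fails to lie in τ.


τ IS a topology on X.

Axiom (T1): ∅ ∈ τ? Yes; X ∈ τ? Yes.
Axiom (T2/T3): check pairwise unions and intersections of members of τ.
All pairwise intersections and unions checked — each lies in τ. Therefore τ satisfies (T1), (T2), (T3): it IS a topology on X.


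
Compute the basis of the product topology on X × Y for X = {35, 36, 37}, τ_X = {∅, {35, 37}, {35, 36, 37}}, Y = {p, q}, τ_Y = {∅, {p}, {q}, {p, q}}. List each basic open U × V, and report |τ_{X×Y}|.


Basis B = {∅ × ∅, {35, 37} × {p}, {35, 37} × {q}, {35, 36, 37} × {p}, {35, 36, 37} × {q}, {35, 37} × {p, q}, {35, 36, 37} × {p, q}}; |τ_{X×Y}| = 9.

Enumerate products U × V with U ∈ τ_X, V ∈ τ_Y (deduplicated):
  ∅ × ∅ = {} (∅)
  {35, 37} × {p} = {(35,p), (37,p)}
  {35, 37} × {q} = {(35,q), (37,q)}
  {35, 36, 37} × {p} = {(35,p), (36,p), (37,p)}
  {35, 36, 37} × {q} = {(35,q), (36,q), (37,q)}
  {35, 37} × {p, q} = {(35,p), (35,q), (37,p), (37,q)}
  {35, 36, 37} × {p, q} = {(35,p), (35,q), (36,p), (36,q), (37,p), (37,q)}
These 7 distinct sets form the basis B.
Close under arbitrary unions to get τ_{X×Y}; counting gives |τ_{X×Y}| = 9.


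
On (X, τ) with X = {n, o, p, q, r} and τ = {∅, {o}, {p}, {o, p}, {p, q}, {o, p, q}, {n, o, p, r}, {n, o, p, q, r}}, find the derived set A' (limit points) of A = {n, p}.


A' = {n, q, r}

For each x ∈ X, list the open sets U ∈ τ with x ∈ U, then check whether U ∩ (A ∖ {x}) ≠ ∅ for every such U.
  x = n: opens ∋ x are {n, o, p, r}, {n, o, p, q, r}; each meets A ∖ {n}, so x IS a limit point.
  x = o: open {o} ∋ x has {o} ∩ (A ∖ {o}) = ∅, so x is NOT a limit point.
  x = p: open {p} ∋ x has {p} ∩ (A ∖ {p}) = ∅, so x is NOT a limit point.
  x = q: opens ∋ x are {p, q}, {o, p, q}, {n, o, p, q, r}; each meets A ∖ {q}, so x IS a limit point.
  x = r: opens ∋ x are {n, o, p, r}, {n, o, p, q, r}; each meets A ∖ {r}, so x IS a limit point.
Collecting: A' = {n, q, r}.


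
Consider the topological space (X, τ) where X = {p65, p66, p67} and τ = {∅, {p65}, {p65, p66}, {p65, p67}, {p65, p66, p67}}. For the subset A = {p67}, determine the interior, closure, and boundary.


int(A) = ∅, cl(A) = {p67}, ∂A = {p67}.

Closed sets in (X, τ) are complements of opens:
  closed(X, τ) = {∅, {p66}, {p67}, {p66, p67}, {p65, p66, p67}}.
int(A) = ⋃ {U ∈ τ : U ⊆ A}. Opens contained in A: ∅.
Taking the union of these: int(A) = ∅.
cl(A) = ⋂ {C closed : A ⊆ C}. Closed sets containing A: {p67}, {p66, p67}, {p65, p66, p67}.
Intersecting these: cl(A) = {p67}.
∂A = cl(A) ∖ int(A) = {p67} ∖ ∅ = {p67}.


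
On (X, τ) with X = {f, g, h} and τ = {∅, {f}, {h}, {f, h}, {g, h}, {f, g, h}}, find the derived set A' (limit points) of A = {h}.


A' = {g}

For each x ∈ X, list the open sets U ∈ τ with x ∈ U, then check whether U ∩ (A ∖ {x}) ≠ ∅ for every such U.
  x = f: open {f} ∋ x has {f} ∩ (A ∖ {f}) = ∅, so x is NOT a limit point.
  x = g: opens ∋ x are {g, h}, {f, g, h}; each meets A ∖ {g}, so x IS a limit point.
  x = h: open {h} ∋ x has {h} ∩ (A ∖ {h}) = ∅, so x is NOT a limit point.
Collecting: A' = {g}.


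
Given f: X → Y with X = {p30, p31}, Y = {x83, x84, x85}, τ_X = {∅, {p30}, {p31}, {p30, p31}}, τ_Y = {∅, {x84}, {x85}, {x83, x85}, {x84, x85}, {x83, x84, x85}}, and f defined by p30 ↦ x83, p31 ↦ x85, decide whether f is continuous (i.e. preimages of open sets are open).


f IS continuous.

Compute f^{-1}(U) for each U ∈ τ_Y:
  U = ∅: f^{-1}(U) = ∅ ∈ τ_X ✓.
  U = {x84}: f^{-1}(U) = ∅ ∈ τ_X ✓.
  U = {x85}: f^{-1}(U) = {p31} ∈ τ_X ✓.
  U = {x83, x85}: f^{-1}(U) = {p30, p31} ∈ τ_X ✓.
  U = {x84, x85}: f^{-1}(U) = {p31} ∈ τ_X ✓.
  U = {x83, x84, x85}: f^{-1}(U) = {p30, p31} ∈ τ_X ✓.
Every preimage lies in τ_X, so f IS continuous.


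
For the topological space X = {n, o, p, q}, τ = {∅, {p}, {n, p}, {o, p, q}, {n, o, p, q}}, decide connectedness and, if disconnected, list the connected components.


(X, τ) is connected.

Find clopen sets (U ∈ τ with X ∖ U ∈ τ):
  U = ∅, X ∖ U = {n, o, p, q} — both open, so U is clopen.
  U = {n, o, p, q}, X ∖ U = ∅ — both open, so U is clopen.
Only trivial clopens (∅ and X) exist, so (X, τ) is connected.
Compute connected components by grouping points that agree on all clopens:
  component: {n, o, p, q}


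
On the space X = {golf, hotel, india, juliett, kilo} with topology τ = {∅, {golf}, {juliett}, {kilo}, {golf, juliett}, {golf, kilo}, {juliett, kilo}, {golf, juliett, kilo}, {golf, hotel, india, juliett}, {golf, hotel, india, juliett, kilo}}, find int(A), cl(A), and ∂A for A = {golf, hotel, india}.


int(A) = {golf}, cl(A) = {golf, hotel, india}, ∂A = {hotel, india}.

Closed sets in (X, τ) are complements of opens:
  closed(X, τ) = {∅, {kilo}, {hotel, india}, {golf, hotel, india}, {hotel, india, juliett}, {hotel, india, kilo}, {golf, hotel, india, juliett}, {golf, hotel, india, kilo}, {hotel, india, juliett, kilo}, {golf, hotel, india, juliett, kilo}}.
int(A) = ⋃ {U ∈ τ : U ⊆ A}. Opens contained in A: ∅, {golf}.
Taking the union of these: int(A) = {golf}.
cl(A) = ⋂ {C closed : A ⊆ C}. Closed sets containing A: {golf, hotel, india}, {golf, hotel, india, juliett}, {golf, hotel, india, kilo}, {golf, hotel, india, juliett, kilo}.
Intersecting these: cl(A) = {golf, hotel, india}.
∂A = cl(A) ∖ int(A) = {golf, hotel, india} ∖ {golf} = {hotel, india}.


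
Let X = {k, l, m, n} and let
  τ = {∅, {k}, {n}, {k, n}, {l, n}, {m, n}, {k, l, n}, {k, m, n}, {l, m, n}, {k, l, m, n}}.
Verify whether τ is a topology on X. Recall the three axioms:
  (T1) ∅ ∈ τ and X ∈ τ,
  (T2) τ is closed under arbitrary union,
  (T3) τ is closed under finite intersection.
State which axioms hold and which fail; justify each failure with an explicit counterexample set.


τ IS a topology on X.

Axiom (T1): ∅ ∈ τ? Yes; X ∈ τ? Yes.
Axiom (T2/T3): check pairwise unions and intersections of members of τ.
All pairwise intersections and unions checked — each lies in τ. Therefore τ satisfies (T1), (T2), (T3): it IS a topology on X.


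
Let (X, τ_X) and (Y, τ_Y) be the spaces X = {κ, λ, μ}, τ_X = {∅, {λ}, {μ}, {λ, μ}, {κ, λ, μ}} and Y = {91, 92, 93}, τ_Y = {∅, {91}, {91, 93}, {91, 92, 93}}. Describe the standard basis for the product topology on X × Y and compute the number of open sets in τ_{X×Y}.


Basis B = {∅ × ∅, {λ} × {91}, {μ} × {91}, {λ} × {91, 93}, {λ, μ} × {91}, {μ} × {91, 93}, {κ, λ, μ} × {91}, {λ} × {91, 92, 93}, {μ} × {91, 92, 93}, {λ, μ} × {91, 93}, {κ, λ, μ} × {91, 93}, {λ, μ} × {91, 92, 93}, {κ, λ, μ} × {91, 92, 93}}; |τ_{X×Y}| = 30.

Enumerate products U × V with U ∈ τ_X, V ∈ τ_Y (deduplicated):
  ∅ × ∅ = {} (∅)
  {λ} × {91} = {(λ,91)}
  {μ} × {91} = {(μ,91)}
  {λ} × {91, 93} = {(λ,91), (λ,93)}
  {λ, μ} × {91} = {(λ,91), (μ,91)}
  {μ} × {91, 93} = {(μ,91), (μ,93)}
  {κ, λ, μ} × {91} = {(κ,91), (λ,91), (μ,91)}
  {λ} × {91, 92, 93} = {(λ,91), (λ,92), (λ,93)}
  {μ} × {91, 92, 93} = {(μ,91), (μ,92), (μ,93)}
  {λ, μ} × {91, 93} = {(λ,91), (λ,93), (μ,91), (μ,93)}
  {κ, λ, μ} × {91, 93} = {(κ,91), (κ,93), (λ,91), (λ,93), (μ,91), (μ,93)}
  {λ, μ} × {91, 92, 93} = {(λ,91), (λ,92), (λ,93), (μ,91), (μ,92), (μ,93)}
  {κ, λ, μ} × {91, 92, 93} = {(κ,91), (κ,92), (κ,93), (λ,91), (λ,92), (λ,93), (μ,91), (μ,92), (μ,93)}
These 13 distinct sets form the basis B.
Close under arbitrary unions to get τ_{X×Y}; counting gives |τ_{X×Y}| = 30.


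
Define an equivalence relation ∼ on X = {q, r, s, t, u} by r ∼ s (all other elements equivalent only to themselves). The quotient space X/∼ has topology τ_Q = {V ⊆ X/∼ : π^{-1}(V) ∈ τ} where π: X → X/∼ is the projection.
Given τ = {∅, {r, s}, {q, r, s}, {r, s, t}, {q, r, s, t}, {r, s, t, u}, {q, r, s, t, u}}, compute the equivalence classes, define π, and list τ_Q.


X/∼ = {[q], [r=s], [t], [u]}; |τ_Q| = 7.

Equivalence classes: [q], [r=s], [t], [u].
Quotient map π: X → X/∼ sends q ↦ [q], r ↦ [r=s], s ↦ [r=s], t ↦ [t], u ↦ [u].
For each subset V ⊆ X/∼, compute π^{-1}(V) ⊆ X and check whether π^{-1}(V) ∈ τ. V is open in τ_Q iff π^{-1}(V) ∈ τ.
  V = {}: π^{-1}(V) = ∅ ∈ τ ✓.
  V = {[q]}: π^{-1}(V) = {q} ∉ τ ✗.
  V = {[r=s]}: π^{-1}(V) = {r, s} ∈ τ ✓.
  V = {[q], [r=s]}: π^{-1}(V) = {q, r, s} ∈ τ ✓.
  V = {[t]}: π^{-1}(V) = {t} ∉ τ ✗.
  V = {[q], [t]}: π^{-1}(V) = {q, t} ∉ τ ✗.
  V = {[r=s], [t]}: π^{-1}(V) = {r, s, t} ∈ τ ✓.
  V = {[q], [r=s], [t]}: π^{-1}(V) = {q, r, s, t} ∈ τ ✓.
  V = {[u]}: π^{-1}(V) = {u} ∉ τ ✗.
  V = {[q], [u]}: π^{-1}(V) = {q, u} ∉ τ ✗.
  V = {[r=s], [u]}: π^{-1}(V) = {r, s, u} ∉ τ ✗.
  V = {[q], [r=s], [u]}: π^{-1}(V) = {q, r, s, u} ∉ τ ✗.
  V = {[t], [u]}: π^{-1}(V) = {t, u} ∉ τ ✗.
  V = {[q], [t], [u]}: π^{-1}(V) = {q, t, u} ∉ τ ✗.
  V = {[r=s], [t], [u]}: π^{-1}(V) = {r, s, t, u} ∈ τ ✓.
  V = {[q], [r=s], [t], [u]}: π^{-1}(V) = {q, r, s, t, u} ∈ τ ✓.
Open sets in the quotient: τ_Q = {{}, {[r=s]}, {[q], [r=s]}, {[r=s], [t]}, {[q], [r=s], [t]}, {[r=s], [t], [u]}, {[q], [r=s], [t], [u]}} (7 elements).


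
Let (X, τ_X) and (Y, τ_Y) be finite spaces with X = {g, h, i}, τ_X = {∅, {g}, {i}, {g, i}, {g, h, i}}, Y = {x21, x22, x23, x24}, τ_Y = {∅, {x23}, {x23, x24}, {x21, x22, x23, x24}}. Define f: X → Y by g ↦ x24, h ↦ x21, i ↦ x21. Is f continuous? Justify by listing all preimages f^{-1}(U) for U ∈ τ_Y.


f IS continuous.

Compute f^{-1}(U) for each U ∈ τ_Y:
  U = ∅: f^{-1}(U) = ∅ ∈ τ_X ✓.
  U = {x23}: f^{-1}(U) = ∅ ∈ τ_X ✓.
  U = {x23, x24}: f^{-1}(U) = {g} ∈ τ_X ✓.
  U = {x21, x22, x23, x24}: f^{-1}(U) = {g, h, i} ∈ τ_X ✓.
Every preimage lies in τ_X, so f IS continuous.


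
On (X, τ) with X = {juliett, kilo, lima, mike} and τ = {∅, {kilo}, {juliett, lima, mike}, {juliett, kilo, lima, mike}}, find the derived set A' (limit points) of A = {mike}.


A' = {juliett, lima}

For each x ∈ X, list the open sets U ∈ τ with x ∈ U, then check whether U ∩ (A ∖ {x}) ≠ ∅ for every such U.
  x = juliett: opens ∋ x are {juliett, lima, mike}, {juliett, kilo, lima, mike}; each meets A ∖ {juliett}, so x IS a limit point.
  x = kilo: open {kilo} ∋ x has {kilo} ∩ (A ∖ {kilo}) = ∅, so x is NOT a limit point.
  x = lima: opens ∋ x are {juliett, lima, mike}, {juliett, kilo, lima, mike}; each meets A ∖ {lima}, so x IS a limit point.
  x = mike: open {juliett, lima, mike} ∋ x has {juliett, lima, mike} ∩ (A ∖ {mike}) = ∅, so x is NOT a limit point.
Collecting: A' = {juliett, lima}.


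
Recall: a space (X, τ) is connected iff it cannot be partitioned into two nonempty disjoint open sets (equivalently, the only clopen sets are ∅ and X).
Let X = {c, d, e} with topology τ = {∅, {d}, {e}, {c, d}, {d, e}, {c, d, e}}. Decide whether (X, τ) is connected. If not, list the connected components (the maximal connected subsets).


(X, τ) is disconnected; components = [{e}, {c, d}].

Find clopen sets (U ∈ τ with X ∖ U ∈ τ):
  U = ∅, X ∖ U = {c, d, e} — both open, so U is clopen.
  U = {e}, X ∖ U = {c, d} — both open, so U is clopen.
  U = {c, d}, X ∖ U = {e} — both open, so U is clopen.
  U = {c, d, e}, X ∖ U = ∅ — both open, so U is clopen.
Nontrivial clopen(s) exist: e.g. {c, d}. So (X, τ) is disconnected.
Compute connected components by grouping points that agree on all clopens:
  component: {e}
  component: {c, d}


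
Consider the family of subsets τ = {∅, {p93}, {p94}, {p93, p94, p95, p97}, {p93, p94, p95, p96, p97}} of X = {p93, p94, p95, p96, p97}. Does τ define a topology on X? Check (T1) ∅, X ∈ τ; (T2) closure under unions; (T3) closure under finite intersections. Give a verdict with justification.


τ is NOT a topology on X.

Axiom (T1): ∅ ∈ τ? Yes; X ∈ τ? Yes.
Axiom (T2/T3): check pairwise unions and intersections of members of τ.
Counterexample for (T2): {p93} ∪ {p94} = {p93, p94} ∉ τ. Therefore τ is NOT a topology.


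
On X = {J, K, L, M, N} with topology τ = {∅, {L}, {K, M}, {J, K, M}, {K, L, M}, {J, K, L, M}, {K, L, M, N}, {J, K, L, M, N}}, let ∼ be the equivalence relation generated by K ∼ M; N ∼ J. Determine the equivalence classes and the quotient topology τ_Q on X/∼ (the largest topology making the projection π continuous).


X/∼ = {[J=N], [K=M], [L]}; |τ_Q| = 5.

Equivalence classes: [J=N], [K=M], [L].
Quotient map π: X → X/∼ sends J ↦ [J=N], K ↦ [K=M], L ↦ [L], M ↦ [K=M], N ↦ [J=N].
For each subset V ⊆ X/∼, compute π^{-1}(V) ⊆ X and check whether π^{-1}(V) ∈ τ. V is open in τ_Q iff π^{-1}(V) ∈ τ.
  V = {}: π^{-1}(V) = ∅ ∈ τ ✓.
  V = {[J=N]}: π^{-1}(V) = {J, N} ∉ τ ✗.
  V = {[K=M]}: π^{-1}(V) = {K, M} ∈ τ ✓.
  V = {[J=N], [K=M]}: π^{-1}(V) = {J, K, M, N} ∉ τ ✗.
  V = {[L]}: π^{-1}(V) = {L} ∈ τ ✓.
  V = {[J=N], [L]}: π^{-1}(V) = {J, L, N} ∉ τ ✗.
  V = {[K=M], [L]}: π^{-1}(V) = {K, L, M} ∈ τ ✓.
  V = {[J=N], [K=M], [L]}: π^{-1}(V) = {J, K, L, M, N} ∈ τ ✓.
Open sets in the quotient: τ_Q = {{}, {[K=M]}, {[L]}, {[K=M], [L]}, {[J=N], [K=M], [L]}} (5 elements).


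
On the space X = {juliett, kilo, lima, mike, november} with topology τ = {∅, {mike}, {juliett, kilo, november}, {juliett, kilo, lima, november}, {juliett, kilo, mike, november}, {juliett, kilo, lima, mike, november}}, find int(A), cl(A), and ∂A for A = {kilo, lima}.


int(A) = ∅, cl(A) = {juliett, kilo, lima, november}, ∂A = {juliett, kilo, lima, november}.

Closed sets in (X, τ) are complements of opens:
  closed(X, τ) = {∅, {lima}, {mike}, {lima, mike}, {juliett, kilo, lima, november}, {juliett, kilo, lima, mike, november}}.
int(A) = ⋃ {U ∈ τ : U ⊆ A}. Opens contained in A: ∅.
Taking the union of these: int(A) = ∅.
cl(A) = ⋂ {C closed : A ⊆ C}. Closed sets containing A: {juliett, kilo, lima, november}, {juliett, kilo, lima, mike, november}.
Intersecting these: cl(A) = {juliett, kilo, lima, november}.
∂A = cl(A) ∖ int(A) = {juliett, kilo, lima, november} ∖ ∅ = {juliett, kilo, lima, november}.


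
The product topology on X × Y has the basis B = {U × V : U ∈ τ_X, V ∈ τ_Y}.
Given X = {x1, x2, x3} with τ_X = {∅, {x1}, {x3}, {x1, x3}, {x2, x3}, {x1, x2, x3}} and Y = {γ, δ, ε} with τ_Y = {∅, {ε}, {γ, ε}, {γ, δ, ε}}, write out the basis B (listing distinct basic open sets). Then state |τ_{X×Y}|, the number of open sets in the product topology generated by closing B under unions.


Basis B = {∅ × ∅, {x1} × {ε}, {x3} × {ε}, {x1} × {γ, ε}, {x1, x3} × {ε}, {x2, x3} × {ε}, {x3} × {γ, ε}, {x1} × {γ, δ, ε}, {x1, x2, x3} × {ε}, {x3} × {γ, δ, ε}, {x1, x3} × {γ, ε}, {x2, x3} × {γ, ε}, {x1, x3} × {γ, δ, ε}, {x1, x2, x3} × {γ, ε}, {x2, x3} × {γ, δ, ε}, {x1, x2, x3} × {γ, δ, ε}}; |τ_{X×Y}| = 40.

Enumerate products U × V with U ∈ τ_X, V ∈ τ_Y (deduplicated):
  ∅ × ∅ = {} (∅)
  {x1} × {ε} = {(x1,ε)}
  {x3} × {ε} = {(x3,ε)}
  {x1} × {γ, ε} = {(x1,γ), (x1,ε)}
  {x1, x3} × {ε} = {(x1,ε), (x3,ε)}
  {x2, x3} × {ε} = {(x2,ε), (x3,ε)}
  {x3} × {γ, ε} = {(x3,γ), (x3,ε)}
  {x1} × {γ, δ, ε} = {(x1,γ), (x1,δ), (x1,ε)}
  {x1, x2, x3} × {ε} = {(x1,ε), (x2,ε), (x3,ε)}
  {x3} × {γ, δ, ε} = {(x3,γ), (x3,δ), (x3,ε)}
  {x1, x3} × {γ, ε} = {(x1,γ), (x1,ε), (x3,γ), (x3,ε)}
  {x2, x3} × {γ, ε} = {(x2,γ), (x2,ε), (x3,γ), (x3,ε)}
  {x1, x3} × {γ, δ, ε} = {(x1,γ), (x1,δ), (x1,ε), (x3,γ), (x3,δ), (x3,ε)}
  {x1, x2, x3} × {γ, ε} = {(x1,γ), (x1,ε), (x2,γ), (x2,ε), (x3,γ), (x3,ε)}
  {x2, x3} × {γ, δ, ε} = {(x2,γ), (x2,δ), (x2,ε), (x3,γ), (x3,δ), (x3,ε)}
  {x1, x2, x3} × {γ, δ, ε} = {(x1,γ), (x1,δ), (x1,ε), (x2,γ), (x2,δ), (x2,ε), (x3,γ), (x3,δ), (x3,ε)}
These 16 distinct sets form the basis B.
Close under arbitrary unions to get τ_{X×Y}; counting gives |τ_{X×Y}| = 40.


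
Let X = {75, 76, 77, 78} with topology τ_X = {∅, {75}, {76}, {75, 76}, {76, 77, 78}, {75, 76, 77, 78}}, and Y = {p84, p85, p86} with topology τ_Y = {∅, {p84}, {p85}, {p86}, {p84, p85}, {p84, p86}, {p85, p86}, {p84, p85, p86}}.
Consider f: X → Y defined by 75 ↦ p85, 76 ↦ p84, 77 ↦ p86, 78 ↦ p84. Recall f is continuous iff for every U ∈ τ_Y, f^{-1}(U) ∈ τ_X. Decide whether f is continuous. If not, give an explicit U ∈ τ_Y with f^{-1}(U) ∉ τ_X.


f is NOT continuous.

Compute f^{-1}(U) for each U ∈ τ_Y:
  U = ∅: f^{-1}(U) = ∅ ∈ τ_X ✓.
  U = {p84}: f^{-1}(U) = {76, 78} ∉ τ_X ✗.
  U = {p85}: f^{-1}(U) = {75} ∈ τ_X ✓.
  U = {p86}: f^{-1}(U) = {77} ∉ τ_X ✗.
  U = {p84, p85}: f^{-1}(U) = {75, 76, 78} ∉ τ_X ✗.
  U = {p84, p86}: f^{-1}(U) = {76, 77, 78} ∈ τ_X ✓.
  U = {p85, p86}: f^{-1}(U) = {75, 77} ∉ τ_X ✗.
  U = {p84, p85, p86}: f^{-1}(U) = {75, 76, 77, 78} ∈ τ_X ✓.
Found U = {p84} with f^{-1}(U) = {76, 78} not in τ_X. Therefore f is NOT continuous.


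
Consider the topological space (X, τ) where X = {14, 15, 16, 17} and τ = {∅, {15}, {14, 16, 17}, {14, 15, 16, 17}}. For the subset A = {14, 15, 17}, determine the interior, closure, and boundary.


int(A) = {15}, cl(A) = {14, 15, 16, 17}, ∂A = {14, 16, 17}.

Closed sets in (X, τ) are complements of opens:
  closed(X, τ) = {∅, {15}, {14, 16, 17}, {14, 15, 16, 17}}.
int(A) = ⋃ {U ∈ τ : U ⊆ A}. Opens contained in A: ∅, {15}.
Taking the union of these: int(A) = {15}.
cl(A) = ⋂ {C closed : A ⊆ C}. Closed sets containing A: {14, 15, 16, 17}.
Intersecting these: cl(A) = {14, 15, 16, 17}.
∂A = cl(A) ∖ int(A) = {14, 15, 16, 17} ∖ {15} = {14, 16, 17}.


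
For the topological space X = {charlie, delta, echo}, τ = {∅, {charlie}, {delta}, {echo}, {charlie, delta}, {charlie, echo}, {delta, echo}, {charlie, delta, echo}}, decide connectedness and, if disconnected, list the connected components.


(X, τ) is disconnected; components = [{charlie}, {delta}, {echo}].

Find clopen sets (U ∈ τ with X ∖ U ∈ τ):
  U = ∅, X ∖ U = {charlie, delta, echo} — both open, so U is clopen.
  U = {charlie}, X ∖ U = {delta, echo} — both open, so U is clopen.
  U = {delta}, X ∖ U = {charlie, echo} — both open, so U is clopen.
  U = {echo}, X ∖ U = {charlie, delta} — both open, so U is clopen.
  U = {charlie, delta}, X ∖ U = {echo} — both open, so U is clopen.
  U = {charlie, echo}, X ∖ U = {delta} — both open, so U is clopen.
  U = {delta, echo}, X ∖ U = {charlie} — both open, so U is clopen.
  U = {charlie, delta, echo}, X ∖ U = ∅ — both open, so U is clopen.
Nontrivial clopen(s) exist: e.g. {charlie, delta}. So (X, τ) is disconnected.
Compute connected components by grouping points that agree on all clopens:
  component: {charlie}
  component: {delta}
  component: {echo}


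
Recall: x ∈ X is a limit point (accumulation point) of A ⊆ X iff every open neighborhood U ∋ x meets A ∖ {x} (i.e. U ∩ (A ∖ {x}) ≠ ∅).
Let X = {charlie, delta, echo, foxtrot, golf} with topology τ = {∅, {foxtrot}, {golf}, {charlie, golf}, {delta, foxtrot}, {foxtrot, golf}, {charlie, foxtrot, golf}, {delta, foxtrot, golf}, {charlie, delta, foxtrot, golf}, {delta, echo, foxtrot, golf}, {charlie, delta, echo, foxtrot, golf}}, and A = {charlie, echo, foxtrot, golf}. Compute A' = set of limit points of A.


A' = {charlie, delta, echo}

For each x ∈ X, list the open sets U ∈ τ with x ∈ U, then check whether U ∩ (A ∖ {x}) ≠ ∅ for every such U.
  x = charlie: opens ∋ x are {charlie, golf}, {charlie, foxtrot, golf}, {charlie, delta, foxtrot, golf}, {charlie, delta, echo, foxtrot, golf}; each meets A ∖ {charlie}, so x IS a limit point.
  x = delta: opens ∋ x are {delta, foxtrot}, {delta, foxtrot, golf}, {charlie, delta, foxtrot, golf}, {delta, echo, foxtrot, golf}, {charlie, delta, echo, foxtrot, golf}; each meets A ∖ {delta}, so x IS a limit point.
  x = echo: opens ∋ x are {delta, echo, foxtrot, golf}, {charlie, delta, echo, foxtrot, golf}; each meets A ∖ {echo}, so x IS a limit point.
  x = foxtrot: open {foxtrot} ∋ x has {foxtrot} ∩ (A ∖ {foxtrot}) = ∅, so x is NOT a limit point.
  x = golf: open {golf} ∋ x has {golf} ∩ (A ∖ {golf}) = ∅, so x is NOT a limit point.
Collecting: A' = {charlie, delta, echo}.


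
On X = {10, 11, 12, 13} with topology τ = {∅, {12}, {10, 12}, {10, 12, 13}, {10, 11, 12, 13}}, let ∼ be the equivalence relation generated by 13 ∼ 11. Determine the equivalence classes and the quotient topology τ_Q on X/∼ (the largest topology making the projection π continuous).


X/∼ = {[10], [11=13], [12]}; |τ_Q| = 4.

Equivalence classes: [10], [11=13], [12].
Quotient map π: X → X/∼ sends 10 ↦ [10], 11 ↦ [11=13], 12 ↦ [12], 13 ↦ [11=13].
For each subset V ⊆ X/∼, compute π^{-1}(V) ⊆ X and check whether π^{-1}(V) ∈ τ. V is open in τ_Q iff π^{-1}(V) ∈ τ.
  V = {}: π^{-1}(V) = ∅ ∈ τ ✓.
  V = {[10]}: π^{-1}(V) = {10} ∉ τ ✗.
  V = {[11=13]}: π^{-1}(V) = {11, 13} ∉ τ ✗.
  V = {[10], [11=13]}: π^{-1}(V) = {10, 11, 13} ∉ τ ✗.
  V = {[12]}: π^{-1}(V) = {12} ∈ τ ✓.
  V = {[10], [12]}: π^{-1}(V) = {10, 12} ∈ τ ✓.
  V = {[11=13], [12]}: π^{-1}(V) = {11, 12, 13} ∉ τ ✗.
  V = {[10], [11=13], [12]}: π^{-1}(V) = {10, 11, 12, 13} ∈ τ ✓.
Open sets in the quotient: τ_Q = {{}, {[12]}, {[10], [12]}, {[10], [11=13], [12]}} (4 elements).


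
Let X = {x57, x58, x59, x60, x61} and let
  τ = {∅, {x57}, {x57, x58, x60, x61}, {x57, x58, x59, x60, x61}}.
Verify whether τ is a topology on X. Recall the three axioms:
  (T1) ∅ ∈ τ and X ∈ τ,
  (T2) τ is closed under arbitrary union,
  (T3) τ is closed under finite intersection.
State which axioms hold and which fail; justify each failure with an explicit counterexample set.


τ IS a topology on X.

Axiom (T1): ∅ ∈ τ? Yes; X ∈ τ? Yes.
Axiom (T2/T3): check pairwise unions and intersections of members of τ.
All pairwise intersections and unions checked — each lies in τ. Therefore τ satisfies (T1), (T2), (T3): it IS a topology on X.


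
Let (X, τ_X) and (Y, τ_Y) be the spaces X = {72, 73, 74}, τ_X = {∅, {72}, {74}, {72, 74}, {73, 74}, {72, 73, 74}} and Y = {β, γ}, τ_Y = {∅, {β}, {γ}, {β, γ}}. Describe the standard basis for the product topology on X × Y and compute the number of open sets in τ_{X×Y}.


Basis B = {∅ × ∅, {72} × {β}, {72} × {γ}, {74} × {β}, {74} × {γ}, {72} × {β, γ}, {72, 74} × {β}, {72, 74} × {γ}, {73, 74} × {β}, {73, 74} × {γ}, {74} × {β, γ}, {72, 73, 74} × {β}, {72, 73, 74} × {γ}, {72, 74} × {β, γ}, {73, 74} × {β, γ}, {72, 73, 74} × {β, γ}}; |τ_{X×Y}| = 36.

Enumerate products U × V with U ∈ τ_X, V ∈ τ_Y (deduplicated):
  ∅ × ∅ = {} (∅)
  {72} × {β} = {(72,β)}
  {72} × {γ} = {(72,γ)}
  {74} × {β} = {(74,β)}
  {74} × {γ} = {(74,γ)}
  {72} × {β, γ} = {(72,β), (72,γ)}
  {72, 74} × {β} = {(72,β), (74,β)}
  {72, 74} × {γ} = {(72,γ), (74,γ)}
  {73, 74} × {β} = {(73,β), (74,β)}
  {73, 74} × {γ} = {(73,γ), (74,γ)}
  {74} × {β, γ} = {(74,β), (74,γ)}
  {72, 73, 74} × {β} = {(72,β), (73,β), (74,β)}
  {72, 73, 74} × {γ} = {(72,γ), (73,γ), (74,γ)}
  {72, 74} × {β, γ} = {(72,β), (72,γ), (74,β), (74,γ)}
  {73, 74} × {β, γ} = {(73,β), (73,γ), (74,β), (74,γ)}
  {72, 73, 74} × {β, γ} = {(72,β), (72,γ), (73,β), (73,γ), (74,β), (74,γ)}
These 16 distinct sets form the basis B.
Close under arbitrary unions to get τ_{X×Y}; counting gives |τ_{X×Y}| = 36.


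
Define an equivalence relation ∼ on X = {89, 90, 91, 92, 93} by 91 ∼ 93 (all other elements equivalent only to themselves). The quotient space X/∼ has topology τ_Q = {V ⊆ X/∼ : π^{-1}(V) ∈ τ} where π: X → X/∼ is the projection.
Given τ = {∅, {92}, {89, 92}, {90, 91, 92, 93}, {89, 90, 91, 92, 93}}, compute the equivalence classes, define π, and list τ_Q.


X/∼ = {[89], [90], [91=93], [92]}; |τ_Q| = 5.

Equivalence classes: [89], [90], [91=93], [92].
Quotient map π: X → X/∼ sends 89 ↦ [89], 90 ↦ [90], 91 ↦ [91=93], 92 ↦ [92], 93 ↦ [91=93].
For each subset V ⊆ X/∼, compute π^{-1}(V) ⊆ X and check whether π^{-1}(V) ∈ τ. V is open in τ_Q iff π^{-1}(V) ∈ τ.
  V = {}: π^{-1}(V) = ∅ ∈ τ ✓.
  V = {[89]}: π^{-1}(V) = {89} ∉ τ ✗.
  V = {[90]}: π^{-1}(V) = {90} ∉ τ ✗.
  V = {[89], [90]}: π^{-1}(V) = {89, 90} ∉ τ ✗.
  V = {[91=93]}: π^{-1}(V) = {91, 93} ∉ τ ✗.
  V = {[89], [91=93]}: π^{-1}(V) = {89, 91, 93} ∉ τ ✗.
  V = {[90], [91=93]}: π^{-1}(V) = {90, 91, 93} ∉ τ ✗.
  V = {[89], [90], [91=93]}: π^{-1}(V) = {89, 90, 91, 93} ∉ τ ✗.
  V = {[92]}: π^{-1}(V) = {92} ∈ τ ✓.
  V = {[89], [92]}: π^{-1}(V) = {89, 92} ∈ τ ✓.
  V = {[90], [92]}: π^{-1}(V) = {90, 92} ∉ τ ✗.
  V = {[89], [90], [92]}: π^{-1}(V) = {89, 90, 92} ∉ τ ✗.
  V = {[91=93], [92]}: π^{-1}(V) = {91, 92, 93} ∉ τ ✗.
  V = {[89], [91=93], [92]}: π^{-1}(V) = {89, 91, 92, 93} ∉ τ ✗.
  V = {[90], [91=93], [92]}: π^{-1}(V) = {90, 91, 92, 93} ∈ τ ✓.
  V = {[89], [90], [91=93], [92]}: π^{-1}(V) = {89, 90, 91, 92, 93} ∈ τ ✓.
Open sets in the quotient: τ_Q = {{}, {[92]}, {[89], [92]}, {[90], [91=93], [92]}, {[89], [90], [91=93], [92]}} (5 elements).


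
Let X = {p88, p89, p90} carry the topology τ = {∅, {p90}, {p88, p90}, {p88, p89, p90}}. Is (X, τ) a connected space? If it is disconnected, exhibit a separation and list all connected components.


(X, τ) is connected.

Find clopen sets (U ∈ τ with X ∖ U ∈ τ):
  U = ∅, X ∖ U = {p88, p89, p90} — both open, so U is clopen.
  U = {p88, p89, p90}, X ∖ U = ∅ — both open, so U is clopen.
Only trivial clopens (∅ and X) exist, so (X, τ) is connected.
Compute connected components by grouping points that agree on all clopens:
  component: {p88, p89, p90}


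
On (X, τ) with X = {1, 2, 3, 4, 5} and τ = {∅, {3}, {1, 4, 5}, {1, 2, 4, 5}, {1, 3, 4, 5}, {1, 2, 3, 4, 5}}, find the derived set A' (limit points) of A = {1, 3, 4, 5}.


A' = {1, 2, 4, 5}

For each x ∈ X, list the open sets U ∈ τ with x ∈ U, then check whether U ∩ (A ∖ {x}) ≠ ∅ for every such U.
  x = 1: opens ∋ x are {1, 4, 5}, {1, 2, 4, 5}, {1, 3, 4, 5}, {1, 2, 3, 4, 5}; each meets A ∖ {1}, so x IS a limit point.
  x = 2: opens ∋ x are {1, 2, 4, 5}, {1, 2, 3, 4, 5}; each meets A ∖ {2}, so x IS a limit point.
  x = 3: open {3} ∋ x has {3} ∩ (A ∖ {3}) = ∅, so x is NOT a limit point.
  x = 4: opens ∋ x are {1, 4, 5}, {1, 2, 4, 5}, {1, 3, 4, 5}, {1, 2, 3, 4, 5}; each meets A ∖ {4}, so x IS a limit point.
  x = 5: opens ∋ x are {1, 4, 5}, {1, 2, 4, 5}, {1, 3, 4, 5}, {1, 2, 3, 4, 5}; each meets A ∖ {5}, so x IS a limit point.
Collecting: A' = {1, 2, 4, 5}.
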